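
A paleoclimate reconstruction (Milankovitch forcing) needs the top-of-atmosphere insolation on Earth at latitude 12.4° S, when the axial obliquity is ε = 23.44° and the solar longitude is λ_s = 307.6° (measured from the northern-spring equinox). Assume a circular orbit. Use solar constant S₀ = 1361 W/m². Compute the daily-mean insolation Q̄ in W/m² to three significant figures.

Solar declination: sin δ = sin ε · sin λ_s = sin 23.44° × sin 307.6° = -0.31516, so δ = -18.371°.
cos H₀ = −tan(-12.4°) tan(-18.371°) = -0.0730, H₀ = 1.6439 rad.
Bracket: H₀ sin φ sin δ + cos φ cos δ sin H₀ = 1.6439×-0.21474×-0.31516 + 0.97667×0.94904×0.99733 = 0.111255 + 0.924424 = 1.035679.
Q̄ = (S₀/π) × [bracket] = (1361/π) × 1.035679 = 448.7 W/m².

Q̄ ≈ 449 W/m²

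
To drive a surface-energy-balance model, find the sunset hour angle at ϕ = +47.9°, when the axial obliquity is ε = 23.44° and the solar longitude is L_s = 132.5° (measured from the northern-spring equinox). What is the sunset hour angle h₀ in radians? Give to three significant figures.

h₀ = 1.92 rad

Solar declination: sin δ = sin ε · sin L_s = sin 23.44° × sin 132.5° = 0.29328, so δ = +17.054°.
cos h₀ = −tan ϕ · tan δ = −tan(+47.9°) × tan(+17.054°) = -0.3395, so h₀ = 1.9172 rad = 109.85°.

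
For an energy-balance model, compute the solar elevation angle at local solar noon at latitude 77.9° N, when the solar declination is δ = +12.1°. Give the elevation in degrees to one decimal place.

24.2°

At local noon the hour angle is zero, so the zenith angle equals |φ − δ| = |+77.9° − (+12.100°)| = 65.800°.
Elevation = 90° − 65.800° = 24.2°.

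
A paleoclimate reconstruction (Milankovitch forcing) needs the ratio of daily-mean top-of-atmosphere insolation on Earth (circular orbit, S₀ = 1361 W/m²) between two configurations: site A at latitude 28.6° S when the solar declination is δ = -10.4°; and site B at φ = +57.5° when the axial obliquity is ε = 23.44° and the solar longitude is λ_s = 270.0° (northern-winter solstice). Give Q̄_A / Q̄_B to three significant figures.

Q̄_A / Q̄_B ≈ 11.8

— Configuration A (φ=-28.6°):
cos H₀ = −tan(-28.6°) tan(-10.400°) = -0.1001, H₀ = 1.6710 rad.
Bracket: H₀ sin φ sin δ + cos φ cos δ sin H₀ = 1.6710×-0.47869×-0.18052 + 0.87798×0.98357×0.99498 = 0.144396 + 0.859220 = 1.003616.
Q̄ = (S₀/π) × [bracket] = (1361/π) × 1.003616 = 434.79 W/m².
— Configuration B (φ=+57.5°):
Solar declination: sin δ = sin ε · sin λ_s = sin 23.44° × sin 270.0° = -0.39779, so δ = -23.440°.
cos H₀ = −tan(+57.5°) tan(-23.440°) = 0.6806, H₀ = 0.8223 rad.
Bracket: H₀ sin φ sin δ + cos φ cos δ sin H₀ = 0.8223×0.84339×-0.39779 + 0.53730×0.91748×0.73269 = -0.275875 + 0.361188 = 0.085313.
Q̄ = (S₀/π) × [bracket] = (1361/π) × 0.085313 = 36.959 W/m².
Ratio Q̄_A / Q̄_B = 434.79 / 36.959 = 11.76.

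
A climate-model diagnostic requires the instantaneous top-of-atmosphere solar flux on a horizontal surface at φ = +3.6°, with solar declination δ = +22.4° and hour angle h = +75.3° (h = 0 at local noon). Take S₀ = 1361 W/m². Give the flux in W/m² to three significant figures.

cos θ_z = sin φ sin δ + cos φ cos δ cos h = 0.023928 + 0.234148 = 0.258076.
Flux = S₀ · cos θ_z = 1361 × 0.258076 = 351.2 W/m².

351 W/m²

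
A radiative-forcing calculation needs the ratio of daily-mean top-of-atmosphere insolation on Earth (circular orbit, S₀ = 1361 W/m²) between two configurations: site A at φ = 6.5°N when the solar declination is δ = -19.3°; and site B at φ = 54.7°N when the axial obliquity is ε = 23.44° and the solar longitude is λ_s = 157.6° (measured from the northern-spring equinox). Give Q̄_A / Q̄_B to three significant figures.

— Configuration A (φ=+6.5°):
cos H₀ = −tan(+6.5°) tan(-19.300°) = 0.0399, H₀ = 1.5309 rad.
Bracket: H₀ sin φ sin δ + cos φ cos δ sin H₀ = 1.5309×0.11320×-0.33051 + 0.99357×0.94380×0.99920 = -0.057277 + 0.936981 = 0.879704.
Q̄ = (S₀/π) × [bracket] = (1361/π) × 0.879704 = 381.11 W/m².
— Configuration B (φ=+54.7°):
Solar declination: sin δ = sin ε · sin λ_s = sin 23.44° × sin 157.6° = 0.15159, so δ = +8.719°.
cos H₀ = −tan(+54.7°) tan(+8.719°) = -0.2166, H₀ = 1.7891 rad.
Bracket: H₀ sin φ sin δ + cos φ cos δ sin H₀ = 1.7891×0.81614×0.15159 + 0.57786×0.98844×0.97626 = 0.221345 + 0.557620 = 0.778965.
Q̄ = (S₀/π) × [bracket] = (1361/π) × 0.778965 = 337.46 W/m².
Ratio Q̄_A / Q̄_B = 381.11 / 337.46 = 1.129.

Q̄_A / Q̄_B ≈ 1.13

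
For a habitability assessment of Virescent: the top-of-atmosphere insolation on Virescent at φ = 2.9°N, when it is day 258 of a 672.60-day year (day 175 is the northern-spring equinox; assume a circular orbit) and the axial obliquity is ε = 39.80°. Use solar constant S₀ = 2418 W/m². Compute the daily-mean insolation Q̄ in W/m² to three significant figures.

Q̄ ≈ 715 W/m²

Solar longitude: λ_s = 360° × (258 − 175)/672.60 = 44.425°.
sin δ = sin 39.80° × sin 44.425° = 0.44806, so δ = +26.619°.
cos H₀ = −tan(+2.9°) tan(+26.619°) = -0.0254, H₀ = 1.5962 rad.
Bracket: H₀ sin φ sin δ + cos φ cos δ sin H₀ = 1.5962×0.05059×0.44806 + 0.99872×0.89400×0.99968 = 0.036182 + 0.892570 = 0.928752.
Q̄ = (S₀/π) × [bracket] = (2418/π) × 0.928752 = 714.8 W/m².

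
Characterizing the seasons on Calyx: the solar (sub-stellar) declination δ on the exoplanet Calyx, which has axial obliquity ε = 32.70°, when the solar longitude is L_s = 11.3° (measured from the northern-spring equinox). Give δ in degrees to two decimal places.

sin δ = sin ε · sin L_s = sin 32.70° × sin 11.3° = 0.105858.
δ = arcsin(0.105858) = +6.08°.

δ = +6.08°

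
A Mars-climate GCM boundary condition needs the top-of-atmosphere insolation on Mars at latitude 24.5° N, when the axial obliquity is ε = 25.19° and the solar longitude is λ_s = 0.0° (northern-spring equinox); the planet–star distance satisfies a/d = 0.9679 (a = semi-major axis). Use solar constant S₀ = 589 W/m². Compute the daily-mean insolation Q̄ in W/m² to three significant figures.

Solar declination: sin δ = sin ε · sin λ_s = sin 25.19° × sin 0.0° = 0.00000, so δ = +0.000°.
cos H₀ = −tan(+24.5°) tan(+0.000°) = -0.0000, H₀ = 1.5708 rad.
Bracket: H₀ sin φ sin δ + cos φ cos δ sin H₀ = 1.5708×0.41469×0.00000 + 0.90996×1.00000×1.00000 = 0.000000 + 0.909960 = 0.909960.
Inverse-square distance factor (a/d)² = 0.9679² = 0.936830.
Q̄ = (S₀/π) × 0.936830 × [bracket] = (589/π) × 0.936830 × 0.909960 = 159.8 W/m².

Q̄ ≈ 160 W/m²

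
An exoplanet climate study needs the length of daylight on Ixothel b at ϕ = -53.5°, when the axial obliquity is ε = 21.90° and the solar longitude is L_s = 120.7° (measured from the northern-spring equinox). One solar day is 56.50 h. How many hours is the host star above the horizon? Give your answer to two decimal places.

Solar declination: sin δ = sin ε · sin L_s = sin 21.90° × sin 120.7° = 0.32071, so δ = +18.706°.
cos h₀ = −tan ϕ · tan δ = −tan(-53.5°) × tan(+18.706°) = 0.4576, so h₀ = 1.0955 rad = 62.77°.
Daylight = 2h₀/(2π) × 56.50 h = (1.0955/π) × 56.50 = 19.70 h.

19.70 h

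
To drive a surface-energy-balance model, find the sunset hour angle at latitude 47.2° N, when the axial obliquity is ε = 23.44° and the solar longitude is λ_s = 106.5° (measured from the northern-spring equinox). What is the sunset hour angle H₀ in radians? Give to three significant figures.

Solar declination: sin δ = sin ε · sin λ_s = sin 23.44° × sin 106.5° = 0.38141, so δ = +22.421°.
cos H₀ = −tan φ · tan δ = −tan(+47.2°) × tan(+22.421°) = -0.4456, so H₀ = 2.0326 rad = 116.46°.

H₀ = 2.03 rad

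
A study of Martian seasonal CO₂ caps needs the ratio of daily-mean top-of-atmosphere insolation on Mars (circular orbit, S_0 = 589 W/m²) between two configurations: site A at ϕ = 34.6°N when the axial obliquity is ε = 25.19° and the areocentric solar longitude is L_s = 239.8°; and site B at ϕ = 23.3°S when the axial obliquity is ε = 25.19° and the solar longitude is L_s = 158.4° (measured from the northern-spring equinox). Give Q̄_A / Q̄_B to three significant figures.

— Configuration A (ϕ=+34.6°):
sin δ = sin 25.19° × sin 239.8° = -0.36785, so δ = -21.583°.
cos h₀ = −tan(+34.6°) tan(-21.583°) = 0.2729, h₀ = 1.2944 rad.
Bracket: h₀ sin ϕ sin δ + cos ϕ cos δ sin h₀ = 1.2944×0.56784×-0.36785 + 0.82314×0.92988×0.96204 = -0.270374 + 0.736366 = 0.465992.
Q̄ = (S_0/π) × [bracket] = (589/π) × 0.465992 = 87.366 W/m².
— Configuration B (ϕ=-23.3°):
Solar declination: sin δ = sin ε · sin L_s = sin 25.19° × sin 158.4° = 0.15668, so δ = +9.014°.
cos h₀ = −tan(-23.3°) tan(+9.014°) = 0.0683, h₀ = 1.5024 rad.
Bracket: h₀ sin ϕ sin δ + cos ϕ cos δ sin h₀ = 1.5024×-0.39555×0.15668 + 0.91845×0.98765×0.99766 = -0.093111 + 0.904985 = 0.811874.
Q̄ = (S_0/π) × [bracket] = (589/π) × 0.811874 = 152.21 W/m².
Ratio Q̄_A / Q̄_B = 87.366 / 152.21 = 0.5740.

Q̄_A / Q̄_B ≈ 0.574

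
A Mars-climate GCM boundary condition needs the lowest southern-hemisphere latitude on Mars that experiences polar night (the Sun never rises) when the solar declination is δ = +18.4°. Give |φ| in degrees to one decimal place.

|φ| = 71.6°

Polar night requires cos H₀ = −tan φ tan δ ≥ 1, i.e. tan φ tan δ ≤ −1.
The boundary is |tan φ| · |tan δ| = 1, so |φ| = 90° − |δ| = 90° − 18.4° = 71.6° in the southern hemisphere.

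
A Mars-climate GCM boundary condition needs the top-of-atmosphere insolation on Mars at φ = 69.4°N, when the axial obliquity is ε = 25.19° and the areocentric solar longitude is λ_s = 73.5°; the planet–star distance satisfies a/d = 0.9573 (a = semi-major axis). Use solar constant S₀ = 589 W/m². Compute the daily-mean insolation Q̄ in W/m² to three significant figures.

Q̄ ≈ 206 W/m²

sin δ = sin 25.19° × sin 73.5° = 0.40809, so δ = +24.085°.
cos H₀ = −tan(+69.4°) tan(+24.085°) = -1.1893 ≤ −1 ⇒ polar day, H₀ = π.
Bracket: H₀ sin φ sin δ + cos φ cos δ sin H₀ = 3.1416×0.93606×0.40809 + 0.35184×0.91294×0.00000 = 1.200081 + 0.000000 = 1.200081.
Inverse-square distance factor (a/d)² = 0.9573² = 0.916423.
Q̄ = (S₀/π) × 0.916423 × [bracket] = (589/π) × 0.916423 × 1.200081 = 206.2 W/m².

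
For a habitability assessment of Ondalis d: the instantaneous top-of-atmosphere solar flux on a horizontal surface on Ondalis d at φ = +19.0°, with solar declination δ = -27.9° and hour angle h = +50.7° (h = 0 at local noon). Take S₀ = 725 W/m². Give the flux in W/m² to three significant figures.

cos θ_z = sin φ sin δ + cos φ cos δ cos h = -0.152343 + 0.529264 = 0.376921.
Flux = S₀ · cos θ_z = 725 × 0.376921 = 273.3 W/m².

273 W/m²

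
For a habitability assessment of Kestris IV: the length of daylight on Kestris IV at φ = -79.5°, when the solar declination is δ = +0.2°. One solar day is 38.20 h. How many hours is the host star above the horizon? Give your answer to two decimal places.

18.87 h

cos H₀ = −tan φ · tan δ = −tan(-79.5°) × tan(+0.200°) = 0.0188, so H₀ = 1.5520 rad = 88.92°.
Daylight = 2H₀/(2π) × 38.20 h = (1.5520/π) × 38.20 = 18.87 h.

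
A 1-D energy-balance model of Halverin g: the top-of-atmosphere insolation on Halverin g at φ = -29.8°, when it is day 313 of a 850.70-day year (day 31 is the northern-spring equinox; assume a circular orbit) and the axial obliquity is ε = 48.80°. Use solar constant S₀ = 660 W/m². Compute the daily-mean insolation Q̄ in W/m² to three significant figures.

Solar longitude: λ_s = 360° × (313 − 31)/850.70 = 119.337°.
sin δ = sin 48.80° × sin 119.337° = 0.65592, so δ = +40.989°.
cos H₀ = −tan(-29.8°) tan(+40.989°) = 0.4977, H₀ = 1.0499 rad.
Bracket: H₀ sin φ sin δ + cos φ cos δ sin H₀ = 1.0499×-0.49697×0.65592 + 0.86777×0.75483×0.86737 = -0.342239 + 0.568144 = 0.225905.
Q̄ = (S₀/π) × [bracket] = (660/π) × 0.225905 = 47.46 W/m².

Q̄ ≈ 47.5 W/m²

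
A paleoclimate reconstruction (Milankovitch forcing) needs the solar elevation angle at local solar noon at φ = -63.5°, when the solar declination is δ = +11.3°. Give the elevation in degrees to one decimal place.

15.2°

At local noon the hour angle is zero, so the zenith angle equals |φ − δ| = |-63.5° − (+11.300°)| = 74.800°.
Elevation = 90° − 74.800° = 15.2°.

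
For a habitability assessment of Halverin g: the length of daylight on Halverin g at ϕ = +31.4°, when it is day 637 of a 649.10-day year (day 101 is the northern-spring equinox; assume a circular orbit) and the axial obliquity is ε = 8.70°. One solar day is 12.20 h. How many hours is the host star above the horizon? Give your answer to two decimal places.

5.78 h

Solar longitude: L_s = 360° × (637 − 101)/649.10 = 297.273°.
sin δ = sin 8.70° × sin 297.273° = -0.13445, so δ = -7.727°.
cos h₀ = −tan ϕ · tan δ = −tan(+31.4°) × tan(-7.727°) = 0.0828, so h₀ = 1.4879 rad = 85.25°.
Daylight = 2h₀/(2π) × 12.20 h = (1.4879/π) × 12.20 = 5.78 h.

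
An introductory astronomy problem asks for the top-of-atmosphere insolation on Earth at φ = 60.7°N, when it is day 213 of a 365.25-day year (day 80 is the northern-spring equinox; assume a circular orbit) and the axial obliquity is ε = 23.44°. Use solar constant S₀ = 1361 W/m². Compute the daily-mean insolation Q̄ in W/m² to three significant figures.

Q̄ ≈ 413 W/m²

Solar longitude: λ_s = 360° × (213 − 80)/365.25 = 131.088°.
sin δ = sin 23.44° × sin 131.088° = 0.29981, so δ = +17.446°.
cos H₀ = −tan(+60.7°) tan(+17.446°) = -0.5600, H₀ = 2.1652 rad.
Bracket: H₀ sin φ sin δ + cos φ cos δ sin H₀ = 2.1652×0.87207×0.29981 + 0.48938×0.95400×0.82848 = 0.566103 + 0.386791 = 0.952894.
Q̄ = (S₀/π) × [bracket] = (1361/π) × 0.952894 = 412.8 W/m².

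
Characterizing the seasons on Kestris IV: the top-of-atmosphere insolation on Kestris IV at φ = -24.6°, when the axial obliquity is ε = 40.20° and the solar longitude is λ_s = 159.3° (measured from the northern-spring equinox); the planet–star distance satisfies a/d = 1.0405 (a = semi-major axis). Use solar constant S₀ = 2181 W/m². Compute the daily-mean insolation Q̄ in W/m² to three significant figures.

Q̄ ≈ 557 W/m²

Solar declination: sin δ = sin ε · sin λ_s = sin 40.20° × sin 159.3° = 0.22815, so δ = +13.188°.
cos H₀ = −tan(-24.6°) tan(+13.188°) = 0.1073, H₀ = 1.4633 rad.
Bracket: H₀ sin φ sin δ + cos φ cos δ sin H₀ = 1.4633×-0.41628×0.22815 + 0.90924×0.97363×0.99423 = -0.138976 + 0.880155 = 0.741179.
Inverse-square distance factor (a/d)² = 1.0405² = 1.082640.
Q̄ = (S₀/π) × 1.082640 × [bracket] = (2181/π) × 1.082640 × 0.741179 = 557.1 W/m².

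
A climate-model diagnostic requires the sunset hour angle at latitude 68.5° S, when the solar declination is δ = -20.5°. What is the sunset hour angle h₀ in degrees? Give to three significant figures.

cos h₀ = −tan ϕ · tan δ = −tan(-68.5°) × tan(-20.500°) = -0.9492, so h₀ = 2.8214 rad = 161.65°.

h₀ = 162°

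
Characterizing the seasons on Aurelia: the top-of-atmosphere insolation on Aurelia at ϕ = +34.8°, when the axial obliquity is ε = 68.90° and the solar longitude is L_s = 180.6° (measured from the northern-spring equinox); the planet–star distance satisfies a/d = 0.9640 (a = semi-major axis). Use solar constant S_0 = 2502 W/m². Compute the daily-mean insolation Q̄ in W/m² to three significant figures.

Solar declination: sin δ = sin ε · sin L_s = sin 68.90° × sin 180.6° = -0.00977, so δ = -0.560°.
cos h₀ = −tan(+34.8°) tan(-0.560°) = 0.0068, h₀ = 1.5640 rad.
Bracket: h₀ sin ϕ sin δ + cos ϕ cos δ sin h₀ = 1.5640×0.57071×-0.00977 + 0.82115×0.99995×0.99998 = -0.008721 + 0.821093 = 0.812372.
Inverse-square distance factor (a/d)² = 0.9640² = 0.929296.
Q̄ = (S_0/π) × 0.929296 × [bracket] = (2502/π) × 0.929296 × 0.812372 = 601.2 W/m².

Q̄ ≈ 601 W/m²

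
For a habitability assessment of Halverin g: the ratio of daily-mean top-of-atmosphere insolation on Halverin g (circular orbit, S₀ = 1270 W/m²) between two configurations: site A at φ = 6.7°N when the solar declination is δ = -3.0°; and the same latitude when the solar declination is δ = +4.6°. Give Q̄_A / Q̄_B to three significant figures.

Q̄_A / Q̄_B ≈ 0.978

— Configuration A (φ=+6.7°):
cos H₀ = −tan(+6.7°) tan(-3.000°) = 0.0062, H₀ = 1.5646 rad.
Bracket: H₀ sin φ sin δ + cos φ cos δ sin H₀ = 1.5646×0.11667×-0.05234 + 0.99317×0.99863×0.99998 = -0.009554 + 0.991790 = 0.982236.
Q̄ = (S₀/π) × [bracket] = (1270/π) × 0.982236 = 397.07 W/m².
— Configuration B (φ=+6.7°):
cos H₀ = −tan(+6.7°) tan(+4.600°) = -0.0095, H₀ = 1.5802 rad.
Bracket: H₀ sin φ sin δ + cos φ cos δ sin H₀ = 1.5802×0.11667×0.08020 + 0.99317×0.99678×0.99996 = 0.014786 + 0.989932 = 1.004718.
Q̄ = (S₀/π) × [bracket] = (1270/π) × 1.004718 = 406.16 W/m².
Ratio Q̄_A / Q̄_B = 397.07 / 406.16 = 0.9776.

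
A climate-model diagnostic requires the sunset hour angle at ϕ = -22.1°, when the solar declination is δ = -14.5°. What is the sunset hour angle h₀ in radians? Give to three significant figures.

h₀ = 1.68 rad

cos h₀ = −tan ϕ · tan δ = −tan(-22.1°) × tan(-14.500°) = -0.1050, so h₀ = 1.6760 rad = 96.03°.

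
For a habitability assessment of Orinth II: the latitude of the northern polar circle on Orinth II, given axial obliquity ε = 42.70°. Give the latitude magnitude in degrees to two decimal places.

The polar circle is the lowest latitude that experiences at least one full rotation of continuous daylight at the northern-summer solstice; it lies at |ϕ| = 90° − ε = 90° − 42.70° = 47.30°.

47.30°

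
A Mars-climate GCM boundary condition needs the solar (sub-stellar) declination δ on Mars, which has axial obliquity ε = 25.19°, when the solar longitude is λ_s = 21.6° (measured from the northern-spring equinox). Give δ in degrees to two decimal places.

sin δ = sin ε · sin λ_s = sin 25.19° × sin 21.6° = 0.156682.
δ = arcsin(0.156682) = +9.01°.

δ = +9.01°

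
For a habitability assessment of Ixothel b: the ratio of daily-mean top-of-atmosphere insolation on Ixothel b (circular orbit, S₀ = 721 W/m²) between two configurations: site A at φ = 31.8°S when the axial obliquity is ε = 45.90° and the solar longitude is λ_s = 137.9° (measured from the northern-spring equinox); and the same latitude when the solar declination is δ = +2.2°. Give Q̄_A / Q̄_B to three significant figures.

Q̄_A / Q̄_B ≈ 0.477

— Configuration A (φ=-31.8°):
Solar declination: sin δ = sin ε · sin λ_s = sin 45.90° × sin 137.9° = 0.48145, so δ = +28.780°.
cos H₀ = −tan(-31.8°) tan(+28.780°) = 0.3406, H₀ = 1.2233 rad.
Bracket: H₀ sin φ sin δ + cos φ cos δ sin H₀ = 1.2233×-0.52696×0.48145 + 0.84989×0.87647×0.94021 = -0.310357 + 0.700365 = 0.390008.
Q̄ = (S₀/π) × [bracket] = (721/π) × 0.390008 = 89.507 W/m².
— Configuration B (φ=-31.8°):
cos H₀ = −tan(-31.8°) tan(+2.200°) = 0.0238, H₀ = 1.5470 rad.
Bracket: H₀ sin φ sin δ + cos φ cos δ sin H₀ = 1.5470×-0.52696×0.03839 + 0.84989×0.99926×0.99972 = -0.031296 + 0.849023 = 0.817727.
Q̄ = (S₀/π) × [bracket] = (721/π) × 0.817727 = 187.67 W/m².
Ratio Q̄_A / Q̄_B = 89.507 / 187.67 = 0.4769.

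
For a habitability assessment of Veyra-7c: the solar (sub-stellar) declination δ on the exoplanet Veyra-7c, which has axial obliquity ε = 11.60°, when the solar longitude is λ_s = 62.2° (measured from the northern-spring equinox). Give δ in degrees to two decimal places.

δ = +10.25°

sin δ = sin ε · sin λ_s = sin 11.60° × sin 62.2° = 0.177870.
δ = arcsin(0.177870) = +10.25°.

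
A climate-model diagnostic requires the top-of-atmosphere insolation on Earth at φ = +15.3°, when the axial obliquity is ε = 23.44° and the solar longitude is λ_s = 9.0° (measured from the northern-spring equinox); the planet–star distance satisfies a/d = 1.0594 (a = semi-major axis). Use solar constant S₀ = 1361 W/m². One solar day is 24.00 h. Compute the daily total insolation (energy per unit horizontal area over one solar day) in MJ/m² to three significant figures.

Solar declination: sin δ = sin ε · sin λ_s = sin 23.44° × sin 9.0° = 0.06223, so δ = +3.568°.
cos H₀ = −tan(+15.3°) tan(+3.568°) = -0.0171, H₀ = 1.5879 rad.
Bracket: H₀ sin φ sin δ + cos φ cos δ sin H₀ = 1.5879×0.26387×0.06223 + 0.96456×0.99806×0.99985 = 0.026074 + 0.962544 = 0.988618.
Inverse-square distance factor (a/d)² = 1.0594² = 1.122328.
Q̄ = (S₀/π) × 1.122328 × [bracket] = (1361/π) × 1.122328 × 0.988618 = 480.68 W/m².
Daily total = Q̄ × 24.00 h × 3600 s/h = 480.68 × 24.00 × 3600 / 10⁶ = 41.53 MJ/m².

41.5 MJ/m²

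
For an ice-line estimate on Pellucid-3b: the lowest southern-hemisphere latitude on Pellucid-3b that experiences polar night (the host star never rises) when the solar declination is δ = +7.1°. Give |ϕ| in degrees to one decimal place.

|ϕ| = 82.9°

Polar night requires cos h₀ = −tan ϕ tan δ ≥ 1, i.e. tan ϕ tan δ ≤ −1.
The boundary is |tan ϕ| · |tan δ| = 1, so |ϕ| = 90° − |δ| = 90° − 7.1° = 82.9° in the southern hemisphere.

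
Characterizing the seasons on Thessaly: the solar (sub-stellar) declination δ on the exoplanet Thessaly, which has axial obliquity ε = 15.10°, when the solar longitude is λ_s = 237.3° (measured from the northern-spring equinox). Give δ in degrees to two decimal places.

δ = -12.66°

sin δ = sin ε · sin λ_s = sin 15.10° × sin 237.3° = -0.219217.
δ = arcsin(-0.219217) = -12.66°.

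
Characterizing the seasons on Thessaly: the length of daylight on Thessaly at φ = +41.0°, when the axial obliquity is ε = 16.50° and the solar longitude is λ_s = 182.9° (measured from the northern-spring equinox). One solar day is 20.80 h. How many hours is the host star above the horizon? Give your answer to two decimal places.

10.32 h

Solar declination: sin δ = sin ε · sin λ_s = sin 16.50° × sin 182.9° = -0.01437, so δ = -0.823°.
cos H₀ = −tan φ · tan δ = −tan(+41.0°) × tan(-0.823°) = 0.0125, so H₀ = 1.5583 rad = 89.28°.
Daylight = 2H₀/(2π) × 20.80 h = (1.5583/π) × 20.80 = 10.32 h.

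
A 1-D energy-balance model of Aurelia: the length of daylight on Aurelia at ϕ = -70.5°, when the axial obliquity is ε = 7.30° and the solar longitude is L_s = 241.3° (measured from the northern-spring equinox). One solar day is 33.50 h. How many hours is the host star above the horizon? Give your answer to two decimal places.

Solar declination: sin δ = sin ε · sin L_s = sin 7.30° × sin 241.3° = -0.11145, so δ = -6.399°.
cos h₀ = −tan ϕ · tan δ = −tan(-70.5°) × tan(-6.399°) = -0.3167, so h₀ = 1.8931 rad = 108.46°.
Daylight = 2h₀/(2π) × 33.50 h = (1.8931/π) × 33.50 = 20.19 h.

20.19 h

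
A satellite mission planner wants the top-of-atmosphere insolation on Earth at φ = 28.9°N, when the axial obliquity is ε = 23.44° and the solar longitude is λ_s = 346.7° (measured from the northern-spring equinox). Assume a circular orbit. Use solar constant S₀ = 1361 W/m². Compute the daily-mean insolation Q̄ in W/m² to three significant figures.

Solar declination: sin δ = sin ε · sin λ_s = sin 23.44° × sin 346.7° = -0.09151, so δ = -5.251°.
cos H₀ = −tan(+28.9°) tan(-5.251°) = 0.0507, H₀ = 1.5200 rad.
Bracket: H₀ sin φ sin δ + cos φ cos δ sin H₀ = 1.5200×0.48328×-0.09151 + 0.87546×0.99580×0.99871 = -0.067222 + 0.870658 = 0.803436.
Q̄ = (S₀/π) × [bracket] = (1361/π) × 0.803436 = 348.1 W/m².

Q̄ ≈ 348 W/m²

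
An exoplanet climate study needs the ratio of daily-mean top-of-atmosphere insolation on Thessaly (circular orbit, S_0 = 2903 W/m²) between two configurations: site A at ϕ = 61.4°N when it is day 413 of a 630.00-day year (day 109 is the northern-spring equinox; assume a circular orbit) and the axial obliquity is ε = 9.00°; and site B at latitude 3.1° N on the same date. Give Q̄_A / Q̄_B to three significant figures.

Q̄_A / Q̄_B ≈ 0.503

— Configuration A (ϕ=+61.4°):
Solar longitude: L_s = 360° × (413 − 109)/630.00 = 173.714°.
sin δ = sin 9.00° × sin 173.714° = 0.01713, so δ = +0.981°.
cos h₀ = −tan(+61.4°) tan(+0.981°) = -0.0314, h₀ = 1.6022 rad.
Bracket: h₀ sin ϕ sin δ + cos ϕ cos δ sin h₀ = 1.6022×0.87798×0.01713 + 0.47869×0.99985×0.99951 = 0.024097 + 0.478384 = 0.502481.
Q̄ = (S_0/π) × [bracket] = (2903/π) × 0.502481 = 464.32 W/m².
— Configuration B (ϕ=+3.1°):
cos h₀ = −tan(+3.1°) tan(+0.981°) = -0.0009, h₀ = 1.5717 rad.
Bracket: h₀ sin ϕ sin δ + cos ϕ cos δ sin h₀ = 1.5717×0.05408×0.01713 + 0.99854×0.99985×1.00000 = 0.001456 + 0.998390 = 0.999846.
Q̄ = (S_0/π) × [bracket] = (2903/π) × 0.999846 = 923.91 W/m².
Ratio Q̄_A / Q̄_B = 464.32 / 923.91 = 0.5026.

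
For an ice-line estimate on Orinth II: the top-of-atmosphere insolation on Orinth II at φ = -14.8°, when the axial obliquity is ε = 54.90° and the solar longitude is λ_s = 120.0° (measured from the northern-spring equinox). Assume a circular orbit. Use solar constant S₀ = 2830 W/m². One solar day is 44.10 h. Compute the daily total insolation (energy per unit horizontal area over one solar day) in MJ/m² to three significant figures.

Solar declination: sin δ = sin ε · sin λ_s = sin 54.90° × sin 120.0° = 0.70854, so δ = +45.116°.
cos H₀ = −tan(-14.8°) tan(+45.116°) = 0.2653, H₀ = 1.3023 rad.
Bracket: H₀ sin φ sin δ + cos φ cos δ sin H₀ = 1.3023×-0.25545×0.70854 + 0.96682×0.70567×0.96417 = -0.235712 + 0.657811 = 0.422099.
Q̄ = (S₀/π) × [bracket] = (2830/π) × 0.422099 = 380.23 W/m².
Daily total = Q̄ × 44.10 h × 3600 s/h = 380.23 × 44.10 × 3600 / 10⁶ = 60.37 MJ/m².

60.4 MJ/m²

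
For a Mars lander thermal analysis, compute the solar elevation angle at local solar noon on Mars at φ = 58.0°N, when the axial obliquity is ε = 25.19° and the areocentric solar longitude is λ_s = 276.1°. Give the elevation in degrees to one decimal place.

7.0°

sin δ = sin 25.19° × sin 276.1° = -0.42321, so δ = -25.038°.
At local noon the hour angle is zero, so the zenith angle equals |φ − δ| = |+58.0° − (-25.038°)| = 83.038°.
Elevation = 90° − 83.038° = 7.0°.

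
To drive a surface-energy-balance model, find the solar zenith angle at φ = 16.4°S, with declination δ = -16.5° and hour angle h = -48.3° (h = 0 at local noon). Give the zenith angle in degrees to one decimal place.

θ_z = 46.2°

cos θ_z = sin φ sin δ + cos φ cos δ cos h = 0.080189 + 0.611885 = 0.692074.
θ_z = arccos(0.692074) = 46.2°.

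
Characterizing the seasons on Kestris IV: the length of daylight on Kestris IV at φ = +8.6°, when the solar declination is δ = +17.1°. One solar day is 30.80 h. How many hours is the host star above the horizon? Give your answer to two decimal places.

cos H₀ = −tan φ · tan δ = −tan(+8.6°) × tan(+17.100°) = -0.0465, so H₀ = 1.6173 rad = 92.67°.
Daylight = 2H₀/(2π) × 30.80 h = (1.6173/π) × 30.80 = 15.86 h.

15.86 h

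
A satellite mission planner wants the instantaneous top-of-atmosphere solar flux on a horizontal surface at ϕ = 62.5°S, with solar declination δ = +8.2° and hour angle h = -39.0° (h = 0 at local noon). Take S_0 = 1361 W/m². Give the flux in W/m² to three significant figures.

311 W/m²

cos θ_z = sin ϕ sin δ + cos ϕ cos δ cos h = -0.126513 + 0.355177 = 0.228664.
Flux = S_0 · cos θ_z = 1361 × 0.228664 = 311.2 W/m².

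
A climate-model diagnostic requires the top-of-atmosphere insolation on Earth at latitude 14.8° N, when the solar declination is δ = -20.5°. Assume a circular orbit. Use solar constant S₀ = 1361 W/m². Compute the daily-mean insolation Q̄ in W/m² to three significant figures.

cos H₀ = −tan(+14.8°) tan(-20.500°) = 0.0988, H₀ = 1.4719 rad.
Bracket: H₀ sin φ sin δ + cos φ cos δ sin H₀ = 1.4719×0.25545×-0.35021 + 0.96682×0.93667×0.99511 = -0.131678 + 0.901163 = 0.769485.
Q̄ = (S₀/π) × [bracket] = (1361/π) × 0.769485 = 333.4 W/m².

Q̄ ≈ 333 W/m²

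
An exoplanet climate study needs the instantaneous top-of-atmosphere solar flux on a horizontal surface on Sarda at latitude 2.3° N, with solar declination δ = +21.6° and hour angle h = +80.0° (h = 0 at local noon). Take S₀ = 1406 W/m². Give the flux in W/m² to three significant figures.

248 W/m²

cos θ_z = sin φ sin δ + cos φ cos δ cos h = 0.014773 + 0.161324 = 0.176097.
Flux = S₀ · cos θ_z = 1406 × 0.176097 = 247.6 W/m².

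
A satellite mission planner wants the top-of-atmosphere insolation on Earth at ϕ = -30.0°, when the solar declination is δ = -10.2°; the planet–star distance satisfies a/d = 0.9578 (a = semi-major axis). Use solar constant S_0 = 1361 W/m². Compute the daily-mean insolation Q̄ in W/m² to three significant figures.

Q̄ ≈ 396 W/m²

cos h₀ = −tan(-30.0°) tan(-10.200°) = -0.1039, h₀ = 1.6749 rad.
Bracket: h₀ sin ϕ sin δ + cos ϕ cos δ sin h₀ = 1.6749×-0.50000×-0.17708 + 0.86603×0.98420×0.99459 = 0.148296 + 0.847736 = 0.996032.
Inverse-square distance factor (a/d)² = 0.9578² = 0.917381.
Q̄ = (S_0/π) × 0.917381 × [bracket] = (1361/π) × 0.917381 × 0.996032 = 395.9 W/m².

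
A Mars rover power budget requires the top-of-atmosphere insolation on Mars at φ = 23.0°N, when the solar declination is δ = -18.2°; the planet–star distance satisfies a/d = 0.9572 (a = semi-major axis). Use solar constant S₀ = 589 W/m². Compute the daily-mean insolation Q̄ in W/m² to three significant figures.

Q̄ ≈ 119 W/m²

cos H₀ = −tan(+23.0°) tan(-18.200°) = 0.1396, H₀ = 1.4308 rad.
Bracket: H₀ sin φ sin δ + cos φ cos δ sin H₀ = 1.4308×0.39073×-0.31233 + 0.92050×0.94997×0.99021 = -0.174610 + 0.865887 = 0.691277.
Inverse-square distance factor (a/d)² = 0.9572² = 0.916232.
Q̄ = (S₀/π) × 0.916232 × [bracket] = (589/π) × 0.916232 × 0.691277 = 118.7 W/m².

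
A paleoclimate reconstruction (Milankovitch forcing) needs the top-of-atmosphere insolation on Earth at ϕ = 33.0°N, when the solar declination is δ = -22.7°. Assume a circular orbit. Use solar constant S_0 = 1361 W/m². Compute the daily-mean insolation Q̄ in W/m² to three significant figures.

Q̄ ≈ 205 W/m²

cos h₀ = −tan(+33.0°) tan(-22.700°) = 0.2717, h₀ = 1.2957 rad.
Bracket: h₀ sin ϕ sin δ + cos ϕ cos δ sin h₀ = 1.2957×0.54464×-0.38591 + 0.83867×0.92254×0.96240 = -0.272333 + 0.744615 = 0.472282.
Q̄ = (S_0/π) × [bracket] = (1361/π) × 0.472282 = 204.6 W/m².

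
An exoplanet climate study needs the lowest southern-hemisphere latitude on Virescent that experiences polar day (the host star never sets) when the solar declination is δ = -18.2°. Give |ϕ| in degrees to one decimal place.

Polar day requires cos h₀ = −tan ϕ tan δ ≤ −1, i.e. tan ϕ tan δ ≥ 1.
The boundary is |tan ϕ| · |tan δ| = 1, so |ϕ| = 90° − |δ| = 90° − 18.2° = 71.8° in the southern hemisphere.

|ϕ| = 71.8°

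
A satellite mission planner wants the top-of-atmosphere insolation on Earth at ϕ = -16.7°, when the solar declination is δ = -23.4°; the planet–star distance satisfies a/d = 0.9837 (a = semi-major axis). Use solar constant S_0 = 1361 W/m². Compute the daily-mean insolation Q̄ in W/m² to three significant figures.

Q̄ ≈ 447 W/m²

cos h₀ = −tan(-16.7°) tan(-23.400°) = -0.1298, h₀ = 1.7010 rad.
Bracket: h₀ sin ϕ sin δ + cos ϕ cos δ sin h₀ = 1.7010×-0.28736×-0.39715 + 0.95782×0.91775×0.99154 = 0.194127 + 0.871603 = 1.065730.
Inverse-square distance factor (a/d)² = 0.9837² = 0.967666.
Q̄ = (S_0/π) × 0.967666 × [bracket] = (1361/π) × 0.967666 × 1.065730 = 446.8 W/m².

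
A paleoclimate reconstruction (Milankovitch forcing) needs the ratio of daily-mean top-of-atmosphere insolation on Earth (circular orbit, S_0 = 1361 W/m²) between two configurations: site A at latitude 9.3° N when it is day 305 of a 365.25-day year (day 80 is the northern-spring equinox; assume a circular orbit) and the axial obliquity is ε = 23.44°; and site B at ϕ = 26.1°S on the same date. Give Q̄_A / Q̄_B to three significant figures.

— Configuration A (ϕ=+9.3°):
Solar longitude: L_s = 360° × (305 − 80)/365.25 = 221.766°.
sin δ = sin 23.44° × sin 221.766° = -0.26496, so δ = -15.365°.
cos h₀ = −tan(+9.3°) tan(-15.365°) = 0.0450, h₀ = 1.5258 rad.
Bracket: h₀ sin ϕ sin δ + cos ϕ cos δ sin h₀ = 1.5258×0.16160×-0.26496 + 0.98686×0.96426×0.99899 = -0.065331 + 0.950629 = 0.885298.
Q̄ = (S_0/π) × [bracket] = (1361/π) × 0.885298 = 383.53 W/m².
— Configuration B (ϕ=-26.1°):
cos h₀ = −tan(-26.1°) tan(-15.365°) = -0.1346, h₀ = 1.7058 rad.
Bracket: h₀ sin ϕ sin δ + cos ϕ cos δ sin h₀ = 1.7058×-0.43994×-0.26496 + 0.89803×0.96426×0.99090 = 0.198839 + 0.858054 = 1.056893.
Q̄ = (S_0/π) × [bracket] = (1361/π) × 1.056893 = 457.87 W/m².
Ratio Q̄_A / Q̄_B = 383.53 / 457.87 = 0.8376.

Q̄_A / Q̄_B ≈ 0.838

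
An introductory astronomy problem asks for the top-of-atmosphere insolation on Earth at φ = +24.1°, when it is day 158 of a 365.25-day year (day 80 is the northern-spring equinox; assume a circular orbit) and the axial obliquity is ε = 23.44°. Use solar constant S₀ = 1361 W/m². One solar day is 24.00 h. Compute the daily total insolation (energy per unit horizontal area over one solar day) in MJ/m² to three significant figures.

Solar longitude: λ_s = 360° × (158 − 80)/365.25 = 76.879°.
sin δ = sin 23.44° × sin 76.879° = 0.38740, so δ = +22.793°.
cos H₀ = −tan(+24.1°) tan(+22.793°) = -0.1880, H₀ = 1.7599 rad.
Bracket: H₀ sin φ sin δ + cos φ cos δ sin H₀ = 1.7599×0.40833×0.38740 + 0.91283×0.92191×0.98217 = 0.278393 + 0.826542 = 1.104935.
Q̄ = (S₀/π) × [bracket] = (1361/π) × 1.104935 = 478.68 W/m².
Daily total = Q̄ × 24.00 h × 3600 s/h = 478.68 × 24.00 × 3600 / 10⁶ = 41.36 MJ/m².

41.4 MJ/m²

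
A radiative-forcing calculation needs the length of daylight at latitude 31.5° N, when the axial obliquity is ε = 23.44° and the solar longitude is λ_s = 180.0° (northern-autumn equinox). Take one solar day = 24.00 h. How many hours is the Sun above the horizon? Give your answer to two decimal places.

12.00 h

Solar declination: sin δ = sin ε · sin λ_s = sin 23.44° × sin 180.0° = 0.00000, so δ = +0.000°.
cos H₀ = −tan φ · tan δ = −tan(+31.5°) × tan(+0.000°) = -0.0000, so H₀ = 1.5708 rad = 90.00°.
Daylight = 2H₀/(2π) × 24.00 h = (1.5708/π) × 24.00 = 12.00 h.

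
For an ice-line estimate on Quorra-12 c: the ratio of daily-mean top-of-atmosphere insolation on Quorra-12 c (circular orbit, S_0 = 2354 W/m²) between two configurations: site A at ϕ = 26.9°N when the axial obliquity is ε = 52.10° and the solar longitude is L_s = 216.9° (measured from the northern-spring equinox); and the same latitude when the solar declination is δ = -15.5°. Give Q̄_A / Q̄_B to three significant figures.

— Configuration A (ϕ=+26.9°):
Solar declination: sin δ = sin ε · sin L_s = sin 52.10° × sin 216.9° = -0.47378, so δ = -28.280°.
cos h₀ = −tan(+26.9°) tan(-28.280°) = 0.2729, h₀ = 1.2943 rad.
Bracket: h₀ sin ϕ sin δ + cos ϕ cos δ sin h₀ = 1.2943×0.45243×-0.47378 + 0.89180×0.88064×0.96203 = -0.277436 + 0.755535 = 0.478099.
Q̄ = (S_0/π) × [bracket] = (2354/π) × 0.478099 = 358.24 W/m².
— Configuration B (ϕ=+26.9°):
cos h₀ = −tan(+26.9°) tan(-15.500°) = 0.1407, h₀ = 1.4296 rad.
Bracket: h₀ sin ϕ sin δ + cos ϕ cos δ sin h₀ = 1.4296×0.45243×-0.26724 + 0.89180×0.96363×0.99005 = -0.172849 + 0.850815 = 0.677966.
Q̄ = (S_0/π) × [bracket] = (2354/π) × 0.677966 = 508.00 W/m².
Ratio Q̄_A / Q̄_B = 358.24 / 508.00 = 0.7052.

Q̄_A / Q̄_B ≈ 0.705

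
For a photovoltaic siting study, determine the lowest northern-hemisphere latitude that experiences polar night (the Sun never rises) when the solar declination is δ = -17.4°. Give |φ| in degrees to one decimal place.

Polar night requires cos H₀ = −tan φ tan δ ≥ 1, i.e. tan φ tan δ ≤ −1.
The boundary is |tan φ| · |tan δ| = 1, so |φ| = 90° − |δ| = 90° − 17.4° = 72.6° in the northern hemisphere.

|φ| = 72.6°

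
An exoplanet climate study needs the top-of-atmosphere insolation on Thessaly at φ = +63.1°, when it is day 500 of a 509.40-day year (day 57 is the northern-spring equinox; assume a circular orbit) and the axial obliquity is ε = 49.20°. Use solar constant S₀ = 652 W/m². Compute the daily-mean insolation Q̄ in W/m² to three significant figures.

Solar longitude: λ_s = 360° × (500 − 57)/509.40 = 313.074°.
sin δ = sin 49.20° × sin 313.074° = -0.55296, so δ = -33.570°.
cos H₀ = −tan(+63.1°) tan(-33.570°) = 1.3081 ≥ 1 ⇒ polar night, H₀ = 0 and Q̄ = 0.

Q̄ ≈ 0.00 W/m²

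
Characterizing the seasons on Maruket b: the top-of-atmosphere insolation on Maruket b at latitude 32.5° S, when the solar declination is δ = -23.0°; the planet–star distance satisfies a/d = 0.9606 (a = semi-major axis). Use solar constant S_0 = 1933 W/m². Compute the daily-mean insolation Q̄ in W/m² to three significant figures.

Q̄ ≈ 644 W/m²

cos h₀ = −tan(-32.5°) tan(-23.000°) = -0.2704, h₀ = 1.8446 rad.
Bracket: h₀ sin ϕ sin δ + cos ϕ cos δ sin h₀ = 1.8446×-0.53730×-0.39073 + 0.84339×0.92050×0.96274 = 0.387254 + 0.747414 = 1.134668.
Inverse-square distance factor (a/d)² = 0.9606² = 0.922752.
Q̄ = (S_0/π) × 0.922752 × [bracket] = (1933/π) × 0.922752 × 1.134668 = 644.2 W/m².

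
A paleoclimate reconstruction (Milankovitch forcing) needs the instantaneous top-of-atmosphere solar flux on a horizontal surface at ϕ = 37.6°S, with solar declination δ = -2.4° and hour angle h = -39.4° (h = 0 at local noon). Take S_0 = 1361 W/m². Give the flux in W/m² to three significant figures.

cos θ_z = sin ϕ sin δ + cos ϕ cos δ cos h = 0.025550 + 0.611692 = 0.637242.
Flux = S_0 · cos θ_z = 1361 × 0.637242 = 867.3 W/m².

867 W/m²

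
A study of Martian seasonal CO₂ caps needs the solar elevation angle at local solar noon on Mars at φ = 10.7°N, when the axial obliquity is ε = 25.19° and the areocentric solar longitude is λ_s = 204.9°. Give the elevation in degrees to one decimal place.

sin δ = sin 25.19° × sin 204.9° = -0.17920, so δ = -10.323°.
At local noon the hour angle is zero, so the zenith angle equals |φ − δ| = |+10.7° − (-10.323°)| = 21.023°.
Elevation = 90° − 21.023° = 69.0°.

69.0°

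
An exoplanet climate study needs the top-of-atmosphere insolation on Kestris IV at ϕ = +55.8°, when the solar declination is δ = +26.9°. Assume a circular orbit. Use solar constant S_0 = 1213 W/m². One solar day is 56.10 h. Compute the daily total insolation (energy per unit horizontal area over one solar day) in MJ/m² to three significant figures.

cos h₀ = −tan(+55.8°) tan(+26.900°) = -0.7465, h₀ = 2.4136 rad.
Bracket: h₀ sin ϕ sin δ + cos ϕ cos δ sin h₀ = 2.4136×0.82708×0.45243 + 0.56208×0.89180×0.66537 = 0.903159 + 0.333525 = 1.236684.
Q̄ = (S_0/π) × [bracket] = (1213/π) × 1.236684 = 477.50 W/m².
Daily total = Q̄ × 56.10 h × 3600 s/h = 477.50 × 56.10 × 3600 / 10⁶ = 96.44 MJ/m².

96.4 MJ/m²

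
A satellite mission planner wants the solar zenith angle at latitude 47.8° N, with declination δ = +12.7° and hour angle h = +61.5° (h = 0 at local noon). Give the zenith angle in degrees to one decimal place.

cos θ_z = sin ϕ sin δ + cos ϕ cos δ cos h = 0.162863 + 0.312676 = 0.475539.
θ_z = arccos(0.475539) = 61.6°.

θ_z = 61.6°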